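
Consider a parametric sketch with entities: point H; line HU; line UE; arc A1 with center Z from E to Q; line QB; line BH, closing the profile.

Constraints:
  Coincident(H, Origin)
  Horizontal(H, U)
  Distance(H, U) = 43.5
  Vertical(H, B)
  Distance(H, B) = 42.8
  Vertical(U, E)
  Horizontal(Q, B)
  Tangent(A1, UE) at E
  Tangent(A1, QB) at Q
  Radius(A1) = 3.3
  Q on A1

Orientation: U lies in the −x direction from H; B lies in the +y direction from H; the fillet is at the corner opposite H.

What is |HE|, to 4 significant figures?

58.76

The virtual corner opposite H is at (-43.50, 42.80). Tangency of A1 to UE means the radius ZE is perpendicular to UE and the tangent condition forces ZQ to be normal to QB, with radius 3.3, so the center Z sits 3.3 in from both sides at Z = (-40.20, 39.50). That places the tangent points at E = (-43.50, 39.50) on UE and Q = (-40.20, 42.80) on QB. Then |HE| = |E − H| = 58.76.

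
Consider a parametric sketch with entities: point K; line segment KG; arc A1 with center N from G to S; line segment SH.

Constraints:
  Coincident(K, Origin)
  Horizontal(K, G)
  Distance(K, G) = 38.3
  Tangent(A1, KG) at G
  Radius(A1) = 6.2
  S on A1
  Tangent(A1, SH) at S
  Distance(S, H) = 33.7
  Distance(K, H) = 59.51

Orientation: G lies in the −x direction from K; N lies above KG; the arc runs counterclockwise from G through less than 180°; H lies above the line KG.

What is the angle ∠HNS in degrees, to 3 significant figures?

79.6°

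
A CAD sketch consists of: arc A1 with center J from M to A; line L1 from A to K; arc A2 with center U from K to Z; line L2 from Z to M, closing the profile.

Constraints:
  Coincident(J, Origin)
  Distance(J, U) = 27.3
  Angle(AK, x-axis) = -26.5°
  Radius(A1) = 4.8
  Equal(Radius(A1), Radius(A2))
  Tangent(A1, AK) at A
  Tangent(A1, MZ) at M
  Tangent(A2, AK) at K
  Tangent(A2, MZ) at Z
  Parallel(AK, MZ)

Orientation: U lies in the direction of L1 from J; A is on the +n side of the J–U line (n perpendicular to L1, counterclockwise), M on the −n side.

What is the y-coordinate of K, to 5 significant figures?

-7.8855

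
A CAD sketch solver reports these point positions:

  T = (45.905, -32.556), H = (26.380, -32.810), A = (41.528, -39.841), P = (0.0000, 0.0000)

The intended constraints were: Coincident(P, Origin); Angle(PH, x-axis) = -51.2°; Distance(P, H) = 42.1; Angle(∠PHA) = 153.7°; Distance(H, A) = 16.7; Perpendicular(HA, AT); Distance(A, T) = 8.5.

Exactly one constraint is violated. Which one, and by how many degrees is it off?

Perpendicular(HA, AT) — off by 6.10°.

P = (0.00, 0.00) ✓; PH at -51.20° ✓; |PH| = 42.10 ✓; ∠PHA = 153.7° ✓; |HA| = 16.70 ✓; ∠(HA, AT) = 83.90° ✗; |AT| = 8.499 ✓.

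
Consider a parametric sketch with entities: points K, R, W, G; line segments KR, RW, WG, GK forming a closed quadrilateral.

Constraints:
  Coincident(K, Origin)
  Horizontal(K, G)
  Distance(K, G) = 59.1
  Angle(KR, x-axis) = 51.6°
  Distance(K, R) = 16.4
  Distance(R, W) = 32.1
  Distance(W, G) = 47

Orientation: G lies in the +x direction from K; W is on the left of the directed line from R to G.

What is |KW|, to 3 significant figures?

48.5

Checks: |RW| = 32.10 ✓; |WG| = 47.00 ✓.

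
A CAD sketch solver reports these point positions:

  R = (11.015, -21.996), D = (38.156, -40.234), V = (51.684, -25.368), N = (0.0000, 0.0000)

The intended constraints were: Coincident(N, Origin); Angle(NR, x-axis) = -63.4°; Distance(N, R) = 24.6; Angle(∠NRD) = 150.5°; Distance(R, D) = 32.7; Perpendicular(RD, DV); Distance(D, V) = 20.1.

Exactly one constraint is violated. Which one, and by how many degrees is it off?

Perpendicular(RD, DV) — off by 8.40°.

N = (0.00, 0.00) ✓; NR at -63.40° ✓; |NR| = 24.60 ✓; ∠NRD = 150.5° ✓; |RD| = 32.70 ✓; ∠(RD, DV) = 81.60° ✗; |DV| = 20.10 ✓.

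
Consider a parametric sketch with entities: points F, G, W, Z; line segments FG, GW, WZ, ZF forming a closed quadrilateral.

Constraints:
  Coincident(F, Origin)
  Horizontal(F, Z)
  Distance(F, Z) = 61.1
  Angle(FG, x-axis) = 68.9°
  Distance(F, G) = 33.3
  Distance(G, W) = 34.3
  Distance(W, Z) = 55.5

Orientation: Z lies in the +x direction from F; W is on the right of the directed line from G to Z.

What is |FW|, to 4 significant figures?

6.250

F is at the origin; F and Z share the same y with |FZ| = 61.1 and Z in +x, so Z = (61.1, 0). FG runs at 68.9° with |FG| = 33.3, so G = (11.99, 31.07). W is determined by |GW| = 34.3 and |WZ| = 55.5 together: it lies at the intersection of circle(G, 34.3) and circle(Z, 55.5). With |GZ| = 58.11, the foot of the radical line on GZ is 12.68 from G and the perpendicular offset is √(34.3² − 12.68²) = 31.87. Taking the right-of-GZ solution: W = (5.663, -2.644).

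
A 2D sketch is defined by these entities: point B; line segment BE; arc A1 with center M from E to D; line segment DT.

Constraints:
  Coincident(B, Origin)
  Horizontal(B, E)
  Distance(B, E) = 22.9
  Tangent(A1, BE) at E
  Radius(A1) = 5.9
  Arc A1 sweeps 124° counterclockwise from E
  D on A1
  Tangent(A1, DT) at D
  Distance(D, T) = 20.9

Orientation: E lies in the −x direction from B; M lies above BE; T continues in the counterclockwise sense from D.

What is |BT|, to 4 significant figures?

39.82

B is at the origin; B and E share the same y with |BE| = 22.9 and E on the −x side, so E = (-22.90, 0.000). Tangency of A1 to BE means the radius ME is perpendicular to BE, so M = E + (0, 5.9) = (-22.90, 5.900). On A1, E sits at bearing -90° from M; a 124° counterclockwise sweep puts D at bearing 34°, so D = M + 5.9·(cos 34°, sin 34°) = (-18.01, 9.199). A1 meets DT tangentially, so MD is at right angles to DT, so DT runs along (−sin 34°, cos 34°); with |DT| = 20.9, T = (-29.70, 26.53). Then |BT| = |T − B| = 39.82.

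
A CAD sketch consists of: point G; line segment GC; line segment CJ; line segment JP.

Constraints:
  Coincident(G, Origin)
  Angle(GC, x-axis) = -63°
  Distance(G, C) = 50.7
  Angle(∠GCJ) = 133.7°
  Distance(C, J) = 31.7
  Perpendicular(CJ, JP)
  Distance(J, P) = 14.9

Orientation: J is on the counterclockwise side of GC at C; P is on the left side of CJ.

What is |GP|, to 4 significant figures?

70.18

∠GCJ = 133.7°, so CJ runs at -63.0° + (180° − 133.7°) = -16.70° from the x-axis; with |CJ| = 31.7, J = C + 31.7·(cos -16.70°, sin -16.70°) = (53.38, -54.28). CJ is perpendicular to JP; with |JP| = 14.9 on the left of CJ, P = J + 14.9·(0.2874, 0.9578) = (57.66, -40.01). Then |GP| = |P − G| = 70.18.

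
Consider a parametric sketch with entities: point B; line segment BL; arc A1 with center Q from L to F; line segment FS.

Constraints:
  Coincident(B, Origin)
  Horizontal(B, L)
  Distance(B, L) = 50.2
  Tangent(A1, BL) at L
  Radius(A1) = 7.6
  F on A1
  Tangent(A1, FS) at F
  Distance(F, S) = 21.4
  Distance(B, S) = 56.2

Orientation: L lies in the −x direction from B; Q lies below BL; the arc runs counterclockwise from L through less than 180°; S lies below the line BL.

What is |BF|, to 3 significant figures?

58.0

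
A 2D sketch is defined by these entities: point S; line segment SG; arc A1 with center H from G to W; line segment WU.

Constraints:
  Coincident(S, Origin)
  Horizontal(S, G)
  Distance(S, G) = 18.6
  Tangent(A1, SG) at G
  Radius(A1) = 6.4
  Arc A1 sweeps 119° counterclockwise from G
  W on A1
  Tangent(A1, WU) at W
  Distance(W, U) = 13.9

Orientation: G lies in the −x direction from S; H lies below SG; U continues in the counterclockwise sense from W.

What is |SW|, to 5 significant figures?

25.997

S is at the origin; S and G share the same y with |SG| = 18.6 and G on the −x side, so G = (-18.600, 0.0000). A1 meets SG tangentially, so HG is at right angles to SG, so H = G + (0, -6.4) = (-18.600, -6.4000). On A1, G sits at bearing 90° from H; a 119° counterclockwise sweep puts W at bearing 209°, so W = H + 6.4·(cos 209°, sin 209°) = (-24.198, -9.5028). Then |SW| = |W − S| = 25.997.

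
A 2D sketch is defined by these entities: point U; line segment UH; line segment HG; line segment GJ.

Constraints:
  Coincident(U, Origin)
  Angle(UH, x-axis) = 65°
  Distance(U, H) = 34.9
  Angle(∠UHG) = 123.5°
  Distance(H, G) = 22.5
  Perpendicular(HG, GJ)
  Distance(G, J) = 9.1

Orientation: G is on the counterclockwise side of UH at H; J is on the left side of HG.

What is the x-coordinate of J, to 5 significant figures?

-4.7659

∠UHG = 123.5°, so HG runs at 65.0° + (180° − 123.5°) = 121.50° from the x-axis; with |HG| = 22.5, G = H + 22.5·(cos 121.50°, sin 121.50°) = (2.9932, 50.815). HG ⟂ GJ; with |GJ| = 9.1 on the left of HG, J = G + 9.1·(-0.85264, -0.52250) = (-4.7659, 46.060). So J.x = -4.7659.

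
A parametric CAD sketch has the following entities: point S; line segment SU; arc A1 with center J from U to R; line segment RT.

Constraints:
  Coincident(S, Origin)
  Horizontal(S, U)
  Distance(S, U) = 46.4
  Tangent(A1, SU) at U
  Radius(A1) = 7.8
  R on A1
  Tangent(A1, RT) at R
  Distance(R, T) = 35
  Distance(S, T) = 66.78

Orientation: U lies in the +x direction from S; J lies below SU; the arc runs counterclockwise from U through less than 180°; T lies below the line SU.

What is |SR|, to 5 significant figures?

40.413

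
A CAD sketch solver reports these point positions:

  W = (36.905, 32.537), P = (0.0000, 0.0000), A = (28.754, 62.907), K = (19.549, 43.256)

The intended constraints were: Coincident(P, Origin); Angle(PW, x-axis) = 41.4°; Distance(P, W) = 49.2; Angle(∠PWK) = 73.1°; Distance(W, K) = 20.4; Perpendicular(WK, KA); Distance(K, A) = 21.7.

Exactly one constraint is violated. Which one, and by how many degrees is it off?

Perpendicular(WK, KA) — off by 6.60°.

P = (0.00, 0.00) ✓; PW at 41.40° ✓; |PW| = 49.20 ✓; ∠PWK = 73.10° ✓; |WK| = 20.40 ✓; ∠(WK, KA) = 83.40° ✗; |KA| = 21.70 ✓.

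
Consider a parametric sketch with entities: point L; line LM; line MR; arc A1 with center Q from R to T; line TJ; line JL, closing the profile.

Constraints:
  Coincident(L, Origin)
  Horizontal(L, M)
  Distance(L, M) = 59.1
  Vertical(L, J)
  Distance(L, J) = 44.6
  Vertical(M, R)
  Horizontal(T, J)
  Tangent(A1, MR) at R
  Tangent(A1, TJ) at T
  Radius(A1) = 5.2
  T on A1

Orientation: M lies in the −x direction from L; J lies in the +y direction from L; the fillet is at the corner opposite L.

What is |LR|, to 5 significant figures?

71.029

L is at the origin; LM is horizontal with |LM| = 59.1 and M on the −x side, so M = (-59.100, 0.0000). L and J share the same x with |LJ| = 44.6 and J on the +y side, so J = (0.0000, 44.600). The virtual corner opposite L is at (-59.100, 44.600). Since A1 is tangent to MR there, QR ⟂ MR and since A1 is tangent to TJ there, QT ⟂ TJ, with radius 5.2, so the center Q sits 5.2 in from both sides at Q = (-53.900, 39.400). That places the tangent points at R = (-59.100, 39.400) on MR and T = (-53.900, 44.600) on TJ. Then |LR| = |R − L| = 71.029.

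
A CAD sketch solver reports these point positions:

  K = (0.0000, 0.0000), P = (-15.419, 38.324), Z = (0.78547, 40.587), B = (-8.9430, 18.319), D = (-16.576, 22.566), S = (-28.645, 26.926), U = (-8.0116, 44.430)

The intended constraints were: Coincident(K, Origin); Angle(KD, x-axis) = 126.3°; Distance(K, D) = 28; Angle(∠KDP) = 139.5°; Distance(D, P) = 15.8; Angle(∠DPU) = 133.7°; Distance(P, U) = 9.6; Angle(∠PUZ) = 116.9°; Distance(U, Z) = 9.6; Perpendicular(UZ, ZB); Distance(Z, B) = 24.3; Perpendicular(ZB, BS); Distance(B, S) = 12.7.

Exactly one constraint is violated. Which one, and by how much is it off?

Distance(B, S) = 12.7 — off by 8.80.

K = (0.00, 0.00) ✓; KD at 126.3° ✓; |KD| = 28.00 ✓; ∠KDP = 139.5° ✓; |DP| = 15.80 ✓; ∠DPU = 133.7° ✓; |PU| = 9.600 ✓; ∠PUZ = 116.9° ✓; |UZ| = 9.600 ✓; ∠(UZ, ZB) = 90.00° ✓; |ZB| = 24.30 ✓; ∠(ZB, BS) = 90.00° ✓; |BS| = 21.50 ✗.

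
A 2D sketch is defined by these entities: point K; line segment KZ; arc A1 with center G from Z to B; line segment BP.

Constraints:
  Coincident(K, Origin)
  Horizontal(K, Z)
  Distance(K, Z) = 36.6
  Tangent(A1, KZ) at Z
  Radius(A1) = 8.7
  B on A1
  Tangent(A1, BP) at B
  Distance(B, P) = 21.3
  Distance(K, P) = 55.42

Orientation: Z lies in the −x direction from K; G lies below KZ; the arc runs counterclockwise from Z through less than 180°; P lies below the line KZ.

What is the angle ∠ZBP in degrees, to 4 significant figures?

137.5°

K is at the origin; KZ is horizontal with |KZ| = 36.6 and Z on the −x side, so Z = (-36.60, 0.000). The tangent condition forces GZ to be normal to KZ, so G = Z + (0, -8.7) = (-36.60, -8.700). Since GB ⟂ BP (tangency), |GP| = √(8.7² + 21.3²) = 23.01 regardless of where B sits on A1. So P lies on both circle(K, 55.42) and circle(G, 23.01); the below-KZ intersection is P = (-47.13, -29.16). B is the foot of the tangent from P: B = (-45.27, -7.939).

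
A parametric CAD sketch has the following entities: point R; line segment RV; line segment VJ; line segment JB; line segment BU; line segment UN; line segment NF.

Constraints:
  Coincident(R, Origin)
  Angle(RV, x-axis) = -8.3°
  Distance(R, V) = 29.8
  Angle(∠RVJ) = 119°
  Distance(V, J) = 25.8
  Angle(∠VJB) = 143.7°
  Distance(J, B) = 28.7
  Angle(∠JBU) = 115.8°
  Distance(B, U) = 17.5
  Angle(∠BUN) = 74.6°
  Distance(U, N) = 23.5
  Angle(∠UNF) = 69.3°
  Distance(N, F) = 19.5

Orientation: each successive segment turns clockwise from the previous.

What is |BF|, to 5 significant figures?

12.038

R is at the origin; RV runs at -8.3° with length 29.8, so V = (29.488, -4.3018). ∠RVJ = 119.0° gives VJ at -69.300° from the x-axis; with |VJ| = 25.8, J = (38.608, -28.436). ∠VJB = 143.7° gives JB at -105.60° from the x-axis; with |JB| = 28.7, B = (30.890, -56.079). ∠JBU = 115.8° gives BU at -169.80° from the x-axis; with |BU| = 17.5, U = (13.666, -59.178). ∠BUN = 74.6° gives UN at 84.800° from the x-axis; with |UN| = 23.5, N = (15.796, -35.775). ∠UNF = 69.3° gives NF at -25.900° from the x-axis; with |NF| = 19.5, F = (33.337, -44.292). Then |BF| = |F − B| = 12.038.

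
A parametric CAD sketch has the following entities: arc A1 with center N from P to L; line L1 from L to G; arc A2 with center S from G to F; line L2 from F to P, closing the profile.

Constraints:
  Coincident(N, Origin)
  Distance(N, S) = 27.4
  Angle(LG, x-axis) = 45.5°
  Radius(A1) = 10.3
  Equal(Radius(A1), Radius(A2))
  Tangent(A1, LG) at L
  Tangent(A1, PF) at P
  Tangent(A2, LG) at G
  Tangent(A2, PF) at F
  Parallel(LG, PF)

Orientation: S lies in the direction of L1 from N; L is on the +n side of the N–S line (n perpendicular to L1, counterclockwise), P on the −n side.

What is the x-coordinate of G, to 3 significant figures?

11.9

The slot axis is L1's direction at 45.5°, so u = (cos 45.5°, sin 45.5°) = (0.701, 0.713) and n = (−sin 45.5°, cos 45.5°) = (-0.713, 0.701). N is at the origin and S lies 27.4 along u from N, so S = 27.4·u = (19.2, 19.5). Tangency of A1 to both parallel lines with radius 10.3 puts L and P at N ± 10.3·n: L = (-7.35, 7.22), P = (7.35, -7.22). Equal radii place G and F the same way about S: G = S + 10.3·n = (11.9, 26.8), F = S − 10.3·n = (26.6, 12.3). So G.x = 11.9.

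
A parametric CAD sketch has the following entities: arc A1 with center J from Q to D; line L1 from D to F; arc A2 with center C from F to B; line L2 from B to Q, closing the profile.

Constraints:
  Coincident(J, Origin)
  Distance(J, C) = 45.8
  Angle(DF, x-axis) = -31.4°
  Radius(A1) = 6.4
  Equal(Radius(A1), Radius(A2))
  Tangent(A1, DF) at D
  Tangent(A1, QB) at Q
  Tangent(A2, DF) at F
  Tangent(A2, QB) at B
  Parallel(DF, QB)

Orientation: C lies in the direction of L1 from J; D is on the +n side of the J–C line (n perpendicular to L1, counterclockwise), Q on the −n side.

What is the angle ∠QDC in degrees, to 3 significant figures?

82.0°

The slot axis is L1's direction at -31.4°, so u = (cos -31.4°, sin -31.4°) = (0.854, -0.521) and n = (−sin -31.4°, cos -31.4°) = (0.521, 0.854). J is at the origin and C lies 45.8 along u from J, so C = 45.8·u = (39.1, -23.9). Tangency of A1 to both parallel lines with radius 6.4 puts D and Q at J ± 6.4·n: D = (3.33, 5.46), Q = (-3.33, -5.46). Then cos ∠QDC = DQ·DC / (|DQ||DC|), giving 82.0°.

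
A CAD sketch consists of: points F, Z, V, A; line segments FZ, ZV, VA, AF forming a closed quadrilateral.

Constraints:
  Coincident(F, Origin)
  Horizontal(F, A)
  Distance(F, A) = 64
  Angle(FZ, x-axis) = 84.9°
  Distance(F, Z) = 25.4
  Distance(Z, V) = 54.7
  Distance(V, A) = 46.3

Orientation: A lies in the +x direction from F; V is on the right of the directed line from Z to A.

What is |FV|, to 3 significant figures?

34.9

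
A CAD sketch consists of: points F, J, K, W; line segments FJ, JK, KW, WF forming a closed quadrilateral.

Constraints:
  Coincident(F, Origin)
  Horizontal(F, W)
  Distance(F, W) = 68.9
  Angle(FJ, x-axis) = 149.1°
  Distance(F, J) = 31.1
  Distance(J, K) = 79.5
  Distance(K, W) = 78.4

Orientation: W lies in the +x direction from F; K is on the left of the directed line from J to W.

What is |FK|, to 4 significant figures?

76.45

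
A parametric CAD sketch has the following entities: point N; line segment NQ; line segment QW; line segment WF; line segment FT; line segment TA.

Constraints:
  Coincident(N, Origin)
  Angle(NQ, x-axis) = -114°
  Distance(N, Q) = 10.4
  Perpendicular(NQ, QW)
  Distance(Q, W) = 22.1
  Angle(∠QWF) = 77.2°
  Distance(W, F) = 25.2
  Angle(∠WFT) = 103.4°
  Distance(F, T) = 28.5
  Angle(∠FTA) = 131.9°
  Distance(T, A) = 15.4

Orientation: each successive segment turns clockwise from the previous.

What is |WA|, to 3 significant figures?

46.5

N is at the origin; NQ runs at -114.0° with length 10.4, so Q = (-4.23, -9.50). NQ ⟂ QW, so QW runs at 156°; with |QW| = 22.1, W = (-24.4, -0.512). ∠QWF = 77.2° gives WF at 53.2° from the x-axis; with |WF| = 25.2, F = (-9.32, 19.7). ∠WFT = 103.4° gives FT at -23.4° from the x-axis; with |FT| = 28.5, T = (16.8, 8.35). ∠FTA = 131.9° gives TA at -71.5° from the x-axis; with |TA| = 15.4, A = (21.7, -6.26). Then |WA| = |A − W| = 46.5.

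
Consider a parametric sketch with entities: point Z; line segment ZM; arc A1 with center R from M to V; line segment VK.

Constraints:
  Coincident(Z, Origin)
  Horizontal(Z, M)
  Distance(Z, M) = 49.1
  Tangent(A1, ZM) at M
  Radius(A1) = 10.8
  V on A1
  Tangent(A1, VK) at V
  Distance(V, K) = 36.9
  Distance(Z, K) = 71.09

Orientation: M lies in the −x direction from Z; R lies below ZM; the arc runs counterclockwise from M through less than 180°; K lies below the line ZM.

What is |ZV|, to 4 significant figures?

61.07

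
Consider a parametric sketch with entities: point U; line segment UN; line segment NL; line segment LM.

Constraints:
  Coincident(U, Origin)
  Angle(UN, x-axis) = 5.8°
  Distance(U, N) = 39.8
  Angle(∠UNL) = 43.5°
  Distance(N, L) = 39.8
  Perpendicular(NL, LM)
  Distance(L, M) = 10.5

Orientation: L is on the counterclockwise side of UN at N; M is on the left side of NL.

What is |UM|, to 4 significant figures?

20.12

U is at the origin; UN runs at 5.8° with length 39.8, so N = 39.8·(cos 5.8°, sin 5.8°) = (39.60, 4.022). ∠UNL = 43.5°, so NL runs at 5.8° + (180° − 43.5°) = 142.3° from the x-axis; with |NL| = 39.8, L = N + 39.8·(cos 142.3°, sin 142.3°) = (8.106, 28.36). The perpendicularity gives LM at right angles to NL; with |LM| = 10.5 on the left of NL, M = L + 10.5·(-0.6115, -0.7912) = (1.685, 20.05). Then |UM| = |M − U| = 20.12.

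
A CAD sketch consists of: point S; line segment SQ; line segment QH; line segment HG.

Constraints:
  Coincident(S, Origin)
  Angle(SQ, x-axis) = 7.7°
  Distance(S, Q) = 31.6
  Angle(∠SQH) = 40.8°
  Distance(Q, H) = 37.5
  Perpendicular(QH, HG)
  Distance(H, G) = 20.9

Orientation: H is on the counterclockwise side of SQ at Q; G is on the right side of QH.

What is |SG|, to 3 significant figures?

43.7

S is at the origin; SQ runs at 7.7° with length 31.6, so Q = 31.6·(cos 7.7°, sin 7.7°) = (31.3, 4.23). ∠SQH = 40.8°, so QH runs at 7.7° + (180° − 40.8°) = 147° from the x-axis; with |QH| = 37.5, H = Q + 37.5·(cos 147°, sin 147°) = (-0.0994, 24.7). QH is perpendicular to HG; with |HG| = 20.9 on the right of QH, G = H + 20.9·(0.546, 0.838) = (11.3, 42.2). Then |SG| = |G − S| = 43.7.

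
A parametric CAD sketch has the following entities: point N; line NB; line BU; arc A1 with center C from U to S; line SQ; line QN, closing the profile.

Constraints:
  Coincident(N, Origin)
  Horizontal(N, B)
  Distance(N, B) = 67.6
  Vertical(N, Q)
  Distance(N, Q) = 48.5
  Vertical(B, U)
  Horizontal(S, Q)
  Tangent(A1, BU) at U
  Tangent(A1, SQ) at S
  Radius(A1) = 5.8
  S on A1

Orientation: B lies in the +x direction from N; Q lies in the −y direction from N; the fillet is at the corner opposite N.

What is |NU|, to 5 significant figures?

79.957

N is at the origin; N and B share the same y with |NB| = 67.6 and B on the +x side, so B = (67.600, 0.0000). N and Q share the same x with |NQ| = 48.5 and Q on the −y side, so Q = (0.0000, -48.500). The virtual corner opposite N is at (67.600, -48.500). The tangent condition forces CU to be normal to BU and the tangent condition forces CS to be normal to SQ, with radius 5.8, so the center C sits 5.8 in from both sides at C = (61.800, -42.700). That places the tangent points at U = (67.600, -42.700) on BU and S = (61.800, -48.500) on SQ. Then |NU| = |U − N| = 79.957.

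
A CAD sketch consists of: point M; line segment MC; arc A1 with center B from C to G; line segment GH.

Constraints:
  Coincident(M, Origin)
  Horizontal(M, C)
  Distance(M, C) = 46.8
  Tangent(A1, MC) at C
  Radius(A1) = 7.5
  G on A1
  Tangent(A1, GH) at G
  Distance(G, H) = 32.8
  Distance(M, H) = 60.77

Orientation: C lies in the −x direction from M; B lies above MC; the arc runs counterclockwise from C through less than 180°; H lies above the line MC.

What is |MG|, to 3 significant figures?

40.4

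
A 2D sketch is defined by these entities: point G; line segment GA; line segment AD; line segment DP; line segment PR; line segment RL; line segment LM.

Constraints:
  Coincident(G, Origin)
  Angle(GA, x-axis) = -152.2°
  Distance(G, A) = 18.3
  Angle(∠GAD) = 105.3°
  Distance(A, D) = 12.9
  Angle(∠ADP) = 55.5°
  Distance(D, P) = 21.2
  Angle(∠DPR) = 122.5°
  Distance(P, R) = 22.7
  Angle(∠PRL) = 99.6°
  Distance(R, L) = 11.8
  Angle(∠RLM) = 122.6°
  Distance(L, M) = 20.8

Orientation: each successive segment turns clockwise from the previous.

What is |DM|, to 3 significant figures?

22.0

∠PRL = 99.6° gives RL at -129° from the x-axis; with |RL| = 11.8, L = (3.41, -22.2). ∠RLM = 122.6° gives LM at 173° from the x-axis; with |LM| = 20.8, M = (-17.2, -19.8). Then |DM| = |M − D| = 22.0.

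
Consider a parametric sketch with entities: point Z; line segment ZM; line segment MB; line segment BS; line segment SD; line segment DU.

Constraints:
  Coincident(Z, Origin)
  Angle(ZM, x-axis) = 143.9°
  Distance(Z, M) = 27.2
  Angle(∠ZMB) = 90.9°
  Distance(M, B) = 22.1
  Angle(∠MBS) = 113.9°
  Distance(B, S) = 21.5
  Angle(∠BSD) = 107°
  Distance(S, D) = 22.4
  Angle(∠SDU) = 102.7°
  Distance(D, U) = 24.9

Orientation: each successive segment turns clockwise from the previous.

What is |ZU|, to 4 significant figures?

9.561

Z is at the origin; ZM runs at 143.9° with length 27.2, so M = (-21.98, 16.03). ∠ZMB = 90.9° gives MB at 54.80° from the x-axis; with |MB| = 22.1, B = (-9.238, 34.09). ∠MBS = 113.9° gives BS at -11.30° from the x-axis; with |BS| = 21.5, S = (11.85, 29.87). ∠BSD = 107.0° gives SD at -84.30° from the x-axis; with |SD| = 22.4, D = (14.07, 7.583). ∠SDU = 102.7° gives DU at -161.6° from the x-axis; with |DU| = 24.9, U = (-9.557, -0.2767). Then |ZU| = |U − Z| = 9.561.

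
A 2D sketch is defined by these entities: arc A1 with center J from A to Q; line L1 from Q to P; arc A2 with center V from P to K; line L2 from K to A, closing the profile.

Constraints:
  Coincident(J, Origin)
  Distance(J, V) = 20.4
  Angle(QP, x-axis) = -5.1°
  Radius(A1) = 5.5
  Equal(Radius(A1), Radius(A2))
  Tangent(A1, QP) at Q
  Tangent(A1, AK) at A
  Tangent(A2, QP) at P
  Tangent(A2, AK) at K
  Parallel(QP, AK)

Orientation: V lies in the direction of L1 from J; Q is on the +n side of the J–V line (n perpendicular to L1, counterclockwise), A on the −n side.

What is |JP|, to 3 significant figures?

21.1

Tangency of A1 to both parallel lines with radius 5.5 puts Q and A at J ± 5.5·n: Q = (0.489, 5.48), A = (-0.489, -5.48). Equal radii place P and K the same way about V: P = V + 5.5·n = (20.8, 3.66), K = V − 5.5·n = (19.8, -7.29). Then |JP| = |P − J| = 21.1.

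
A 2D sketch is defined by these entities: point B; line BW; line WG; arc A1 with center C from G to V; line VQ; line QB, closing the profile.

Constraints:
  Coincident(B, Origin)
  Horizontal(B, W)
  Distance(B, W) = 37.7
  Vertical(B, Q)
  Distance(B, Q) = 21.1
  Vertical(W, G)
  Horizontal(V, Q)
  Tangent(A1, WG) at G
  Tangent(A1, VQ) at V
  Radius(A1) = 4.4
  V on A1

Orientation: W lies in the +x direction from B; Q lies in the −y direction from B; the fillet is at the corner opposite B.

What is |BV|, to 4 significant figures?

39.42

B is at the origin; BW is horizontal with |BW| = 37.7 and W on the +x side, so W = (37.70, 0.000). B and Q share the same x with |BQ| = 21.1 and Q on the −y side, so Q = (0.000, -21.10). The virtual corner opposite B is at (37.70, -21.10). Since A1 is tangent to WG there, CG ⟂ WG and tangency of A1 to VQ means the radius CV is perpendicular to VQ, with radius 4.4, so the center C sits 4.4 in from both sides at C = (33.30, -16.70). That places the tangent points at G = (37.70, -16.70) on WG and V = (33.30, -21.10) on VQ. Then |BV| = |V − B| = 39.42.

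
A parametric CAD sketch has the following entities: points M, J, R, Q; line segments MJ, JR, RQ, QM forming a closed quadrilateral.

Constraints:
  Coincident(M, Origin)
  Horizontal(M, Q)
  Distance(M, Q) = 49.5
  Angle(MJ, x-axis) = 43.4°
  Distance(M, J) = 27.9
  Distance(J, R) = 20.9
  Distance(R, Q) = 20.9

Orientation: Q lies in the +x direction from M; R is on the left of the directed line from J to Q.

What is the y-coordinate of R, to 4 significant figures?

19.17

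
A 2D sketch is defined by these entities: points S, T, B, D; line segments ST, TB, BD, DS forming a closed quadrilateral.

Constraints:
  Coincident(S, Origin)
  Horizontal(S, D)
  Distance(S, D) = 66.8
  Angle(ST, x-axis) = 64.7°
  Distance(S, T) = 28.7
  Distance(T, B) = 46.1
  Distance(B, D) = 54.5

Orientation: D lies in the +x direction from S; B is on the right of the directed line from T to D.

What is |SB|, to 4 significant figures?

25.67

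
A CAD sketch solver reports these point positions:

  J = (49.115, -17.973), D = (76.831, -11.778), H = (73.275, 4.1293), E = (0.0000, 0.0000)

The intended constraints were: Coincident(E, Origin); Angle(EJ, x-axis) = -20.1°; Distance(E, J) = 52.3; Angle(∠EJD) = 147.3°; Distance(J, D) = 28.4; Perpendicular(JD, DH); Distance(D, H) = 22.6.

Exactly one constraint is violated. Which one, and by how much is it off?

Distance(D, H) = 22.6 — off by 6.30.

E = (0.00, 0.00) ✓; EJ at -20.10° ✓; |EJ| = 52.30 ✓; ∠EJD = 147.3° ✓; |JD| = 28.40 ✓; ∠(JD, DH) = 90.00° ✓; |DH| = 16.30 ✗.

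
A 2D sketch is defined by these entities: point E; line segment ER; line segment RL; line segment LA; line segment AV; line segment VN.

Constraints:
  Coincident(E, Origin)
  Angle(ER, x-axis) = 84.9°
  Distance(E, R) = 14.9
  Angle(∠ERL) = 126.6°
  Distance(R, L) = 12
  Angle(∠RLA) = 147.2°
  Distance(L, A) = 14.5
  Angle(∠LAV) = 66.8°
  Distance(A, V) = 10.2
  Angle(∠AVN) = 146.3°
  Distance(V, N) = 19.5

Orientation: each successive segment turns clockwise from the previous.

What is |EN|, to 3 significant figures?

5.39

E is at the origin; ER runs at 84.9° with length 14.9, so R = (1.32, 14.8). ∠ERL = 126.6° gives RL at 31.5° from the x-axis; with |RL| = 12.0, L = (11.6, 21.1). ∠RLA = 147.2° gives LA at -1.30° from the x-axis; with |LA| = 14.5, A = (26.1, 20.8). ∠LAV = 66.8° gives AV at -115° from the x-axis; with |AV| = 10.2, V = (21.8, 11.5). ∠AVN = 146.3° gives VN at -148° from the x-axis; with |VN| = 19.5, N = (5.25, 1.22). Then |EN| = |N − E| = 5.39.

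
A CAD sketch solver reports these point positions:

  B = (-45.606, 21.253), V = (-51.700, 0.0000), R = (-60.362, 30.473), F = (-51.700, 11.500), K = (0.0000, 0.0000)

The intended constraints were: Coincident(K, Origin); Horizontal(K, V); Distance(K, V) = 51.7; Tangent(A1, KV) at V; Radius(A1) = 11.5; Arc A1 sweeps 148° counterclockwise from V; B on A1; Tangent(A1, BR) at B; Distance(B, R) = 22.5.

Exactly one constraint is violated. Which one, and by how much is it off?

Distance(B, R) = 22.5 — off by 5.10.

K = (0.00, 0.00) ✓; K.y = 0.00, V.y = 0.00 ✓; |KV| = 51.70 ✓; ∠(FV, VK) = 90.00° ✓; |FV| = 11.50 ✓; bearing(F→B) − bearing(F→V) = 148.0° ✓; |FB| = 11.50 ✓; ∠(FB, BR) = 90.00° ✓; |BR| = 17.40 ✗.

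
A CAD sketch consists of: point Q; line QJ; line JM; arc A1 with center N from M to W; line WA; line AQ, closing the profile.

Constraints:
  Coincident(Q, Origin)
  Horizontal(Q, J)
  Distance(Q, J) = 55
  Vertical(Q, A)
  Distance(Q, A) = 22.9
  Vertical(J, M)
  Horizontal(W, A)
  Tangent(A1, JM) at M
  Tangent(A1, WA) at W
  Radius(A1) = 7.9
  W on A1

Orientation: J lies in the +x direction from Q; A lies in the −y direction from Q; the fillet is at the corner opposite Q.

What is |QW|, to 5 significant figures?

52.372

The virtual corner opposite Q is at (55.000, -22.900). Tangency of A1 to JM means the radius NM is perpendicular to JM and since A1 is tangent to WA there, NW ⟂ WA, with radius 7.9, so the center N sits 7.9 in from both sides at N = (47.100, -15.000). That places the tangent points at M = (55.000, -15.000) on JM and W = (47.100, -22.900) on WA. Then |QW| = |W − Q| = 52.372.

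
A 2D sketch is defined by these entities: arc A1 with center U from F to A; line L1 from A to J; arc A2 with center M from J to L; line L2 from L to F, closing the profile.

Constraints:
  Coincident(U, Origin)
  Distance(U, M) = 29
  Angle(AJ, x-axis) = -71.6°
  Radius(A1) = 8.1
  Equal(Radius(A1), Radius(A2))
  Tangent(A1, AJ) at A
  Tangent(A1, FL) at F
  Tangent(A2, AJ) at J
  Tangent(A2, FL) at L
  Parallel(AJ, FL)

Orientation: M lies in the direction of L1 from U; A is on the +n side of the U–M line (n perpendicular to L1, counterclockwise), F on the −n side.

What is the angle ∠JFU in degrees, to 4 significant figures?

60.81°

The slot axis is L1's direction at -71.6°, so u = (cos -71.6°, sin -71.6°) = (0.3156, -0.9489) and n = (−sin -71.6°, cos -71.6°) = (0.9489, 0.3156). U is at the origin and M lies 29.0 along u from U, so M = 29.0·u = (9.154, -27.52). Tangency of A1 to both parallel lines with radius 8.1 puts A and F at U ± 8.1·n: A = (7.686, 2.557), F = (-7.686, -2.557). Equal radii place J and L the same way about M: J = M + 8.1·n = (16.84, -24.96), L = M − 8.1·n = (1.468, -30.07). Then cos ∠JFU = FJ·FU / (|FJ||FU|), giving 60.81°.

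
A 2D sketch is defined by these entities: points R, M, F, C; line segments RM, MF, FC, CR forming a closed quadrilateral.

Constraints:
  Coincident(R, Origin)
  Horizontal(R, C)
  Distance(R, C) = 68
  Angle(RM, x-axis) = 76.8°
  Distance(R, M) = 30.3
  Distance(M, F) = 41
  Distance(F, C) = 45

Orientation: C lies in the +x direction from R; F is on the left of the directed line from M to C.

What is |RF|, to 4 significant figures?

61.20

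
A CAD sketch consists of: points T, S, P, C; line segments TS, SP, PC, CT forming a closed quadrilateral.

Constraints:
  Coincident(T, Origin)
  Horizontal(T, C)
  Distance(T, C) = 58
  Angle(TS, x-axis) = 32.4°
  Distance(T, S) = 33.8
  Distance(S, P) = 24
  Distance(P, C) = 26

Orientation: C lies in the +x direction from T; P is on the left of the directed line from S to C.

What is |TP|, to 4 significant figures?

57.30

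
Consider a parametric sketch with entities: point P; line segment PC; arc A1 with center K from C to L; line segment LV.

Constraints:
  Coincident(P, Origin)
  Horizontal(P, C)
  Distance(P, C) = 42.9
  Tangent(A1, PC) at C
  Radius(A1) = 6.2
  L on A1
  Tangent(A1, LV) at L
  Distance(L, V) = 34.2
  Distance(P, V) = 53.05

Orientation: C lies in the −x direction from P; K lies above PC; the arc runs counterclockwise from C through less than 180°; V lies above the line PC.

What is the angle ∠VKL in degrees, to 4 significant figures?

79.72°

Checks: |KL| = 6.200 ✓; ∠(KL, LV) = 90.00° ✓; |LV| = 34.20 ✓; |PV| = 53.05 ✓.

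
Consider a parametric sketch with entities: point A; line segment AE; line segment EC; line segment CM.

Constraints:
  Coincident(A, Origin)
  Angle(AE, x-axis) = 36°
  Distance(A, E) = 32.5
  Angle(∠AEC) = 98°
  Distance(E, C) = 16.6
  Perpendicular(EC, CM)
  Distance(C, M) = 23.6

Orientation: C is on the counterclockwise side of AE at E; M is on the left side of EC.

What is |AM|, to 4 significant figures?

22.80

A is at the origin; AE runs at 36.0° with length 32.5, so E = 32.5·(cos 36.0°, sin 36.0°) = (26.29, 19.10). ∠AEC = 98.0°, so EC runs at 36.0° + (180° − 98.0°) = 118.0° from the x-axis; with |EC| = 16.6, C = E + 16.6·(cos 118.0°, sin 118.0°) = (18.50, 33.76). EC ⟂ CM; with |CM| = 23.6 on the left of EC, M = C + 23.6·(-0.8829, -0.4695) = (-2.338, 22.68). Then |AM| = |M − A| = 22.80.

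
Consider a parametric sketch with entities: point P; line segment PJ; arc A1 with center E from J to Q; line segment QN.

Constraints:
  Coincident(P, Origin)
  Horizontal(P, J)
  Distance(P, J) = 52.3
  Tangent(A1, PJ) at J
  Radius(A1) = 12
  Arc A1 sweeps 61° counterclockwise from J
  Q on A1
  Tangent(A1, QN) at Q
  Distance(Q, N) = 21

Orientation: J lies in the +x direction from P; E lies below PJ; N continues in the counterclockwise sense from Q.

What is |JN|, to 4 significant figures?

32.10

P is at the origin; PJ is horizontal with |PJ| = 52.3 and J on the +x side, so J = (52.30, 0.000). A1 meets PJ tangentially, so EJ is at right angles to PJ, so E = J + (0, -12) = (52.30, -12.00). On A1, J sits at bearing 90° from E; a 61° counterclockwise sweep puts Q at bearing 151°, so Q = E + 12.0·(cos 151°, sin 151°) = (41.80, -6.182). The tangent condition forces EQ to be normal to QN, so QN runs along (−sin 151°, cos 151°); with |QN| = 21.0, N = (31.62, -24.55). Then |JN| = |N − J| = 32.10.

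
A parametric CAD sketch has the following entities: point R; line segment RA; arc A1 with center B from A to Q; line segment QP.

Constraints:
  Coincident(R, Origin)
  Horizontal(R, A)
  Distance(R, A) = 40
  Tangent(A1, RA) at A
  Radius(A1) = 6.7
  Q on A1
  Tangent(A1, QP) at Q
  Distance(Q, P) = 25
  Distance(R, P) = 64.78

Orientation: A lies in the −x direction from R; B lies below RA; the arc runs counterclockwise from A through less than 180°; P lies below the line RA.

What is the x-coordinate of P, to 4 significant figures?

-60.98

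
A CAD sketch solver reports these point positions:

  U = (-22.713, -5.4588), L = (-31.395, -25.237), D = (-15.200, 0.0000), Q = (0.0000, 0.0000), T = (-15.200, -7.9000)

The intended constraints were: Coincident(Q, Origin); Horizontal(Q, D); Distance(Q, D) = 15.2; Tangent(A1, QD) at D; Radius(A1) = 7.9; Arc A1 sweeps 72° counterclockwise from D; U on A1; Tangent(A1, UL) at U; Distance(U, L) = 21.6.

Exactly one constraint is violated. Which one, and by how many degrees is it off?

Tangent(A1, UL) at U — off by 5.70°.

Q = (0.00, 0.00) ✓; Q.y = 0.00, D.y = 0.00 ✓; |QD| = 15.20 ✓; ∠(TD, DQ) = 90.00° ✓; |TD| = 7.900 ✓; bearing(T→U) − bearing(T→D) = 72.00° ✓; |TU| = 7.900 ✓; ∠(TU, UL) = 95.70° ✗; |UL| = 21.60 ✓.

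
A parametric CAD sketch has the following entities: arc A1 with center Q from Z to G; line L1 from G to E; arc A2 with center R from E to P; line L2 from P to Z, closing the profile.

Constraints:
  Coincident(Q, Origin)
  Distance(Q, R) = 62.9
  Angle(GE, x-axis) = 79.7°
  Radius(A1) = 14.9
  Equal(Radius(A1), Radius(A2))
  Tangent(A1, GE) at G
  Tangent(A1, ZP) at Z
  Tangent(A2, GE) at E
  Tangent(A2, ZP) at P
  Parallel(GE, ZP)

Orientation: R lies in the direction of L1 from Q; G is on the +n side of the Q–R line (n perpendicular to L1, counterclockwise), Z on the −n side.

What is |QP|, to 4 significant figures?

64.64

The slot axis is L1's direction at 79.7°, so u = (cos 79.7°, sin 79.7°) = (0.1788, 0.9839) and n = (−sin 79.7°, cos 79.7°) = (-0.9839, 0.1788). Q is at the origin and R lies 62.9 along u from Q, so R = 62.9·u = (11.25, 61.89). Tangency of A1 to both parallel lines with radius 14.9 puts G and Z at Q ± 14.9·n: G = (-14.66, 2.664), Z = (14.66, -2.664). Equal radii place E and P the same way about R: E = R + 14.9·n = (-3.413, 64.55), P = R − 14.9·n = (25.91, 59.22). Then |QP| = |P − Q| = 64.64.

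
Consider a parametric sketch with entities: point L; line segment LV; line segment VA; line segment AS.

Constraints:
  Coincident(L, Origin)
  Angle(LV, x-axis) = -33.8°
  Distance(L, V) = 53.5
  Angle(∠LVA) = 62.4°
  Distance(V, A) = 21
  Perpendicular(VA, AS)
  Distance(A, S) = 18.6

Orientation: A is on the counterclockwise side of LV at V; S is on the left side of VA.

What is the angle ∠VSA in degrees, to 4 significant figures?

48.47°

L is at the origin; LV runs at -33.8° with length 53.5, so V = 53.5·(cos -33.8°, sin -33.8°) = (44.46, -29.76). ∠LVA = 62.4°, so VA runs at -33.8° + (180° − 62.4°) = 83.80° from the x-axis; with |VA| = 21.0, A = V + 21.0·(cos 83.80°, sin 83.80°) = (46.73, -8.885). VA is perpendicular to AS; with |AS| = 18.6 on the left of VA, S = A + 18.6·(-0.9942, 0.1080) = (28.23, -6.876). Then cos ∠VSA = SV·SA / (|SV||SA|), giving 48.47°.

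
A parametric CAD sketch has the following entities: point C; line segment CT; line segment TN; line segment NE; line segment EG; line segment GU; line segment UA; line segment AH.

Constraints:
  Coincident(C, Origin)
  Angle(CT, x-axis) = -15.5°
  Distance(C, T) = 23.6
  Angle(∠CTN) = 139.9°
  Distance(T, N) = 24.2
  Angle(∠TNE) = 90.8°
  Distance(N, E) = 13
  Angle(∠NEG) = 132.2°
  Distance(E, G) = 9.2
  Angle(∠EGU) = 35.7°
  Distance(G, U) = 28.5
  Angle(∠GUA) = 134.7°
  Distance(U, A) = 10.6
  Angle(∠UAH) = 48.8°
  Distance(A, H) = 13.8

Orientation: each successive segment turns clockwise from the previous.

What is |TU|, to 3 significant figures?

24.8

∠NEG = 132.2° gives EG at 167° from the x-axis; with |EG| = 9.2, G = (16.8, -31.8). ∠EGU = 35.7° gives GU at 23.1° from the x-axis; with |GU| = 28.5, U = (43.0, -20.6). Then |TU| = |U − T| = 24.8.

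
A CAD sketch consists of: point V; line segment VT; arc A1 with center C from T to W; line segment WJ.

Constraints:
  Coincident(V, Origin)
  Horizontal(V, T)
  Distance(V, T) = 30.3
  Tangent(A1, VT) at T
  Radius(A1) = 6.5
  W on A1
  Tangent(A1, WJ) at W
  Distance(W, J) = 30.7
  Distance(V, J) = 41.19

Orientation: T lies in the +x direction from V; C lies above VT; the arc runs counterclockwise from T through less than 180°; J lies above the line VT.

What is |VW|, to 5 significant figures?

37.186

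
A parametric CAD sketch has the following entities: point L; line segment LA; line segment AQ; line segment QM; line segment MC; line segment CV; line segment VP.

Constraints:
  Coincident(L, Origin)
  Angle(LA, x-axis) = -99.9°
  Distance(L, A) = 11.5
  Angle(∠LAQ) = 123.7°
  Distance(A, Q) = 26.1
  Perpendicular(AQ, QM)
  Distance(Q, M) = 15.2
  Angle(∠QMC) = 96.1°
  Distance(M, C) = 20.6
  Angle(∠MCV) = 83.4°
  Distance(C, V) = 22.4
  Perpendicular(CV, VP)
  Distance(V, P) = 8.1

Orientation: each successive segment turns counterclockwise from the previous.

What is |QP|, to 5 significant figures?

13.151

L is at the origin; LA runs at -99.9° with length 11.5, so A = (-1.9772, -11.329). ∠LAQ = 123.7° gives AQ at -43.600° from the x-axis; with |AQ| = 26.1, Q = (16.924, -29.328). AQ ⟂ QM, so QM runs at 46.400°; with |QM| = 15.2, M = (27.406, -18.320). ∠QMC = 96.1° gives MC at 130.30° from the x-axis; with |MC| = 20.6, C = (14.082, -2.6094). ∠MCV = 83.4° gives CV at -133.10° from the x-axis; with |CV| = 22.4, V = (-1.2233, -18.965). The perpendicularity gives VP at right angles to CV, so VP runs at -43.100°; with |VP| = 8.1, P = (4.6910, -24.500). Then |QP| = |P − Q| = 13.151.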